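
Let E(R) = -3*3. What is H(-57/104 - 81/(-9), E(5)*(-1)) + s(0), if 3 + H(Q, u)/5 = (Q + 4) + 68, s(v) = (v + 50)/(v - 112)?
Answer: 35200/91 ≈ 386.81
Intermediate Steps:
E(R) = -9
s(v) = (50 + v)/(-112 + v)
H(Q, u) = 345 + 5*Q (H(Q, u) = -15 + 5*((Q + 4) + 68) = -15 + 5*((4 + Q) + 68) = -15 + 5*(72 + Q) = -15 + (360 + 5*Q) = 345 + 5*Q)
H(-57/104 - 81/(-9), E(5)*(-1)) + s(0) = (345 + 5*(-57/104 - 81/(-9))) + (50 + 0)/(-112 + 0) = (345 + 5*(-57*1/104 - 81*(-⅑))) + 50/(-112) = (345 + 5*(-57/104 + 9)) - 1/112*50 = (345 + 5*(879/104)) - 25/56 = (345 + 4395/104) - 25/56 = 40275/104 - 25/56 = 35200/91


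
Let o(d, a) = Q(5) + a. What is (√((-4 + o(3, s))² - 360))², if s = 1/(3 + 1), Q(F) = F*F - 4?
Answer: -999/16 ≈ -62.438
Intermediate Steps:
Q(F) = -4 + F² (Q(F) = F² - 4 = -4 + F²)
s = ¼ (s = 1/4 = ¼ ≈ 0.25000)
o(d, a) = 21 + a (o(d, a) = (-4 + 5²) + a = (-4 + 25) + a = 21 + a)
(√((-4 + o(3, s))² - 360))² = (√((-4 + (21 + ¼))² - 360))² = (√((-4 + 85/4)² - 360))² = (√((69/4)² - 360))² = (√(4761/16 - 360))² = (√(-999/16))² = (3*I*√111/4)² = -999/16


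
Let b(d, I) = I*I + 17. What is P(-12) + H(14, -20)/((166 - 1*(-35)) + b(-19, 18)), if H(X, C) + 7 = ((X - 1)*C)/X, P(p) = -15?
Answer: -57089/3794 ≈ -15.047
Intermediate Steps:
b(d, I) = 17 + I**2 (b(d, I) = I**2 + 17 = 17 + I**2)
H(X, C) = -7 + C*(-1 + X)/X (H(X, C) = -7 + ((X - 1)*C)/X = -7 + ((-1 + X)*C)/X = -7 + (C*(-1 + X))/X = -7 + C*(-1 + X)/X)
P(-12) + H(14, -20)/((166 - 1*(-35)) + b(-19, 18)) = -15 + (-7 - 20 - 1*(-20)/14)/((166 - 1*(-35)) + (17 + 18**2)) = -15 + (-7 - 20 - 1*(-20)*1/14)/((166 + 35) + (17 + 324)) = -15 + (-7 - 20 + 10/7)/(201 + 341) = -15 - 179/7/542 = -15 - 179/7*1/542 = -15 - 179/3794 = -57089/3794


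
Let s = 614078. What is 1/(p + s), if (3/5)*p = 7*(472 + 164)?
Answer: 1/621498 ≈ 1.6090e-6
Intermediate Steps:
p = 7420 (p = 5*(7*(472 + 164))/3 = 5*(7*636)/3 = (5/3)*4452 = 7420)
1/(p + s) = 1/(7420 + 614078) = 1/621498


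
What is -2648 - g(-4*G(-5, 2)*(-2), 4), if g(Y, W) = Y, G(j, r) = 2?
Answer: -2664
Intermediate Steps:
-2648 - g(-4*G(-5, 2)*(-2), 4) = -2648 - (-4*2)*(-2) = -2648 - (-8)*(-2) = -2648 - 1*16 = -2648 - 16 = -2664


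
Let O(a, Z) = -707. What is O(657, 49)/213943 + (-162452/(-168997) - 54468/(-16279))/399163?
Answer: -45520505172088083/13819939962269674151 ≈ -0.0032938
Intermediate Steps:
O(657, 49)/213943 + (-162452/(-168997) - 54468/(-16279))/399163 = -707/213943 + (-162452/(-168997) - 54468/(-16279))/399163 = -707*1/213943 + (-162452*(-1/168997) - 54468*(-1/16279))*(1/399163) = -707/213943 + (9556/9941 + 54468/16279)*(1/399163) = -707/213943 + (697028512/161829539)*(1/399163) = -707/213943 + 697028512/64596364275857 = -45520505172088083/13819939962269674151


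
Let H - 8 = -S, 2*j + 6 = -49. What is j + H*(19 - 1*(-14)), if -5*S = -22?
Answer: 913/10 ≈ 91.300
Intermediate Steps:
S = 22/5 (S = -⅕*(-22) = 22/5 ≈ 4.4000)
j = -55/2 (j = -3 + (½)*(-49) = -3 - 49/2 = -55/2 ≈ -27.500)
H = 18/5 (H = 8 - 1*22/5 = 8 - 22/5 = 18/5 ≈ 3.6000)
j + H*(19 - 1*(-14)) = -55/2 + 18*(19 - 1*(-14))/5 = -55/2 + 18*(19 + 14)/5 = -55/2 + (18/5)*33 = -55/2 + 594/5 = 913/10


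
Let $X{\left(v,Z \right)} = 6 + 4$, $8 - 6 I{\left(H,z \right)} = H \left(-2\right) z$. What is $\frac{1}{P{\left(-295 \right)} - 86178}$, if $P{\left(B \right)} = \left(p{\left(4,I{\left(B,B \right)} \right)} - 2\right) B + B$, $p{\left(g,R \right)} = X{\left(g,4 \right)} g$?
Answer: $- \frac{1}{97683} \approx -1.0237 \cdot 10^{-5}$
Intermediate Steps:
$I{\left(H,z \right)} = \frac{4}{3} + \frac{H z}{3}$ ($I{\left(H,z \right)} = \frac{4}{3} - \frac{H \left(-2\right) z}{6} = \frac{4}{3} - \frac{- 2 H z}{6} = \frac{4}{3} - \frac{\left(-2\right) H z}{6} = \frac{4}{3} + \frac{H z}{3}$)
$X{\left(v,Z \right)} = 10$
$p{\left(g,R \right)} = 10 g$
$P{\left(B \right)} = 39 B$ ($P{\left(B \right)} = \left(10 \cdot 4 - 2\right) B + B = \left(40 - 2\right) B + B = 38 B + B = 39 B$)
$\frac{1}{P{\left(-295 \right)} - 86178} = \frac{1}{39 \left(-295\right) - 86178} = \frac{1}{-11505 - 86178} = \frac{1}{-97683} = - \frac{1}{97683}$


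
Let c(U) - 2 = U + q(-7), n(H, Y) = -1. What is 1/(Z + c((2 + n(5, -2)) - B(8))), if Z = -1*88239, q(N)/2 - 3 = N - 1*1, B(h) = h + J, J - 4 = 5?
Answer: -1/88263 ≈ -1.1330e-5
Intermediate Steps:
J = 9 (J = 4 + 5 = 9)
B(h) = 9 + h (B(h) = h + 9 = 9 + h)
q(N) = 4 + 2*N (q(N) = 6 + 2*(N - 1*1) = 6 + 2*(N - 1) = 6 + 2*(-1 + N) = 6 + (-2 + 2*N) = 4 + 2*N)
Z = -88239
c(U) = -8 + U (c(U) = 2 + (U + (4 + 2*(-7))) = 2 + (U + (4 - 14)) = 2 + (U - 10) = 2 + (-10 + U) = -8 + U)
1/(Z + c((2 + n(5, -2)) - B(8))) = 1/(-88239 + (-8 + ((2 - 1) - (9 + 8)))) = 1/(-88239 + (-8 + (1 - 1*17))) = 1/(-88239 + (-8 + (1 - 17))) = 1/(-88239 + (-8 - 16)) = 1/(-88239 - 24) = 1/(-88263) = -1/88263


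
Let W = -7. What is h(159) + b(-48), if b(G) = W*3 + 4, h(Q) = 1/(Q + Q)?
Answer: -5405/318 ≈ -16.997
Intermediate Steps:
h(Q) = 1/(2*Q)
b(G) = -17 (b(G) = -7*3 + 4 = -21 + 4 = -17)
h(159) + b(-48) = (1/2)/159 - 17 = (1/2)*(1/159) - 17 = 1/318 - 17 = -5405/318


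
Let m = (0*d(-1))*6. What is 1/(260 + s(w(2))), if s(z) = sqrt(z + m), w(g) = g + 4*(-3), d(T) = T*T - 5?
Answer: 26/6761 - I*sqrt(10)/67610 ≈ 0.0038456 - 4.6772e-5*I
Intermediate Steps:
d(T) = -5 + T**2 (d(T) = T**2 - 5 = -5 + T**2)
m = 0 (m = (0*(-5 + (-1)**2))*6 = (0*(-5 + 1))*6 = (0*(-4))*6 = 0*6 = 0)
w(g) = -12 + g (w(g) = g - 12 = -12 + g)
s(z) = sqrt(z) (s(z) = sqrt(z + 0) = sqrt(z))
1/(260 + s(w(2))) = 1/(260 + sqrt(-12 + 2)) = 1/(260 + sqrt(-10)) = 1/(260 + I*sqrt(10))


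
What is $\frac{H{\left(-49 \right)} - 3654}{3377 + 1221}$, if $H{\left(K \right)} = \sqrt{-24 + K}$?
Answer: $- \frac{1827}{2299} + \frac{i \sqrt{73}}{4598} \approx -0.79469 + 0.0018582 i$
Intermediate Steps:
$\frac{H{\left(-49 \right)} - 3654}{3377 + 1221} = \frac{\sqrt{-24 - 49} - 3654}{3377 + 1221} = \frac{\sqrt{-73} - 3654}{4598} = \left(i \sqrt{73} - 3654\right) \frac{1}{4598} = \left(-3654 + i \sqrt{73}\right) \frac{1}{4598} = - \frac{1827}{2299} + \frac{i \sqrt{73}}{4598}$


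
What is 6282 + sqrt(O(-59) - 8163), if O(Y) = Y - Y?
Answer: 6282 + 3*I*sqrt(907) ≈ 6282.0 + 90.349*I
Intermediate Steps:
O(Y) = 0
6282 + sqrt(O(-59) - 8163) = 6282 + sqrt(0 - 8163) = 6282 + sqrt(-8163) = 6282 + 3*I*sqrt(907)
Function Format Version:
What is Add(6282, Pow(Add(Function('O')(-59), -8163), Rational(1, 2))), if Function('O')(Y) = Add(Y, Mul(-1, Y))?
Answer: Add(6282, Mul(3, I, Pow(907, Rational(1, 2)))) ≈ Add(6282.0, Mul(90.349, I))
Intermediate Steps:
Function('O')(Y) = 0
Add(6282, Pow(Add(Function('O')(-59), -8163), Rational(1, 2))) = Add(6282, Pow(Add(0, -8163), Rational(1, 2))) = Add(6282, Pow(-8163, Rational(1, 2))) = Add(6282, Mul(3, I, Pow(907, Rational(1, 2))))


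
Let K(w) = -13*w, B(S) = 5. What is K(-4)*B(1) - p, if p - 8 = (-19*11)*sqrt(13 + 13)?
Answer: 252 + 209*sqrt(26) ≈ 1317.7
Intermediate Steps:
p = 8 - 209*sqrt(26) (p = 8 + (-19*11)*sqrt(13 + 13) = 8 - 209*sqrt(26) ≈ -1057.7)
K(-4)*B(1) - p = -13*(-4)*5 - (8 - 209*sqrt(26)) = 52*5 + (-8 + 209*sqrt(26)) = 260 + (-8 + 209*sqrt(26)) = 252 + 209*sqrt(26)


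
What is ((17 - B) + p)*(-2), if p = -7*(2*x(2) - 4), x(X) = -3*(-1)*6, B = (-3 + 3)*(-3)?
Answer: 414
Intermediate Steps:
B = 0 (B = 0*(-3) = 0)
x(X) = 18 (x(X) = 3*6 = 18)
p = -224 (p = -7*(2*18 - 4) = -7*(36 - 4) = -7*32 = -224)
((17 - B) + p)*(-2) = ((17 - 1*0) - 224)*(-2) = ((17 + 0) - 224)*(-2) = (17 - 224)*(-2) = -207*(-2) = 414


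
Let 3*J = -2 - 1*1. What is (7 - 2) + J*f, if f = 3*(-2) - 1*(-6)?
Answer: 5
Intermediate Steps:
f = 0 (f = -6 + 6 = 0)
J = -1 (J = (-2 - 1*1)/3 = (-2 - 1)/3 = (⅓)*(-3) = -1)
(7 - 2) + J*f = (7 - 2) - 1*0 = 5 + 0 = 5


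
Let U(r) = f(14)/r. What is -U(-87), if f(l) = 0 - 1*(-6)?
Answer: 2/29 ≈ 0.068966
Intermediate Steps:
f(l) = 6 (f(l) = 0 + 6 = 6)
U(r) = 6/r
-U(-87) = -6/(-87) = -6*(-1)/87 = -1*(-2/29) = 2/29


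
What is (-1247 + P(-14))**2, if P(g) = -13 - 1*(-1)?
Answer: 1585081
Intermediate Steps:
P(g) = -12 (P(g) = -13 + 1 = -12)
(-1247 + P(-14))**2 = (-1247 - 12)**2 = (-1259)**2 = 1585081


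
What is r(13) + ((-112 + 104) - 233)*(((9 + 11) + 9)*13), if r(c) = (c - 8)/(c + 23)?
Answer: -3270847/36 ≈ -90857.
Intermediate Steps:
r(c) = (-8 + c)/(23 + c)
r(13) + ((-112 + 104) - 233)*(((9 + 11) + 9)*13) = (-8 + 13)/(23 + 13) + ((-112 + 104) - 233)*(((9 + 11) + 9)*13) = 5/36 + (-8 - 233)*((20 + 9)*13) = (1/36)*5 - 6989*13 = 5/36 - 241*377 = 5/36 - 90857 = -3270847/36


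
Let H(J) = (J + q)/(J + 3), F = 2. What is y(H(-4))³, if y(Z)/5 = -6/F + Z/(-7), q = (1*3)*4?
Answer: -274625/343 ≈ -800.66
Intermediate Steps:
q = 12 (q = 3*4 = 12)
H(J) = (12 + J)/(3 + J) (H(J) = (J + 12)/(J + 3) = (12 + J)/(3 + J))
y(Z) = -15 - 5*Z/7 (y(Z) = 5*(-6/2 + Z/(-7)) = 5*(-6*½ + Z*(-⅐)) = 5*(-3 - Z/7) = -15 - 5*Z/7)
y(H(-4))³ = (-15 - 5*(12 - 4)/(7*(3 - 4)))³ = (-15 - 5*8/(7*(-1)))³ = (-15 - (-5)*8/7)³ = (-15 - 5/7*(-8))³ = (-15 + 40/7)³ = (-65/7)³ = -274625/343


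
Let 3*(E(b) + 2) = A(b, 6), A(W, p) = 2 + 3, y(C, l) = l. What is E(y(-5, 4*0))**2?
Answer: 1/9 ≈ 0.11111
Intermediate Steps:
A(W, p) = 5
E(b) = -1/3 (E(b) = -2 + (1/3)*5 = -2 + 5/3 = -1/3)
E(y(-5, 4*0))**2 = (-1/3)**2 = 1/9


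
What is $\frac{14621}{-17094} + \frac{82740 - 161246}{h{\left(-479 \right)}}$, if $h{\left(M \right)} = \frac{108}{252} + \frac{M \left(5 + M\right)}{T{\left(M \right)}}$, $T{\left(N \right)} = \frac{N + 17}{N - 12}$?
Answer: $- \frac{46873779259}{39700738077} \approx -1.1807$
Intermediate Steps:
$T{\left(N \right)} = \frac{17 + N}{-12 + N}$
$h{\left(M \right)} = \frac{3}{7} + \frac{M \left(-12 + M\right) \left(5 + M\right)}{17 + M}$ ($h{\left(M \right)} = \frac{108}{252} + \frac{M \left(5 + M\right)}{\frac{1}{-12 + M} \left(17 + M\right)} = 108 \cdot \frac{1}{252} + M \left(5 + M\right) \frac{-12 + M}{17 + M} = \frac{3}{7} + \frac{M \left(-12 + M\right) \left(5 + M\right)}{17 + M}$)
$\frac{14621}{-17094} + \frac{82740 - 161246}{h{\left(-479 \right)}} = \frac{14621}{-17094} + \frac{82740 - 161246}{\frac{1}{7} \frac{1}{17 - 479} \left(51 + 3 \left(-479\right) + 7 \left(-479\right) \left(-12 - 479\right) \left(5 - 479\right)\right)} = 14621 \left(- \frac{1}{17094}\right) - \frac{78506}{\frac{1}{7} \frac{1}{-462} \left(51 - 1437 + 7 \left(-479\right) \left(-491\right) \left(-474\right)\right)} = - \frac{14621}{17094} - \frac{78506}{\frac{1}{7} \left(- \frac{1}{462}\right) \left(51 - 1437 - 780357102\right)} = - \frac{14621}{17094} - \frac{78506}{\frac{1}{7} \left(- \frac{1}{462}\right) \left(-780358488\right)} = - \frac{14621}{17094} - \frac{78506}{\frac{18579964}{77}} = - \frac{14621}{17094} - \frac{3022481}{9289982} = - \frac{46873779259}{39700738077}$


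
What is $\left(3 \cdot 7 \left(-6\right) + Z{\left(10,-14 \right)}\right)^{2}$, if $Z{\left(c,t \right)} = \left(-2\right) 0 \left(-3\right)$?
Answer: $15876$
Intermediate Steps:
$Z{\left(c,t \right)} = 0$ ($Z{\left(c,t \right)} = 0 \left(-3\right) = 0$)
$\left(3 \cdot 7 \left(-6\right) + Z{\left(10,-14 \right)}\right)^{2} = \left(3 \cdot 7 \left(-6\right) + 0\right)^{2} = \left(21 \left(-6\right) + 0\right)^{2} = \left(-126 + 0\right)^{2} = \left(-126\right)^{2} = 15876$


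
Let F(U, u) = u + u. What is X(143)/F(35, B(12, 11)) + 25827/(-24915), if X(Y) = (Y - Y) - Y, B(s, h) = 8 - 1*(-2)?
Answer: -271959/33220 ≈ -8.1866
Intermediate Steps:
B(s, h) = 10 (B(s, h) = 8 + 2 = 10)
F(U, u) = 2*u
X(Y) = -Y (X(Y) = 0 - Y = -Y)
X(143)/F(35, B(12, 11)) + 25827/(-24915) = (-1*143)/((2*10)) + 25827/(-24915) = -143/20 + 25827*(-1/24915) = -143*1/20 - 8609/8305 = -143/20 - 8609/8305 = -271959/33220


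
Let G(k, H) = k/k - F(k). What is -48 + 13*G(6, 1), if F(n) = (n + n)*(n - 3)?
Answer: -503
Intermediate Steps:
F(n) = 2*n*(-3 + n) (F(n) = (2*n)*(-3 + n) = 2*n*(-3 + n))
G(k, H) = 1 - 2*k*(-3 + k) (G(k, H) = k/k - 2*k*(-3 + k) = 1 - 2*k*(-3 + k))
-48 + 13*G(6, 1) = -48 + 13*(1 - 2*6*(-3 + 6)) = -48 + 13*(1 - 2*6*3) = -48 + 13*(1 - 36) = -48 + 13*(-35) = -48 - 455 = -503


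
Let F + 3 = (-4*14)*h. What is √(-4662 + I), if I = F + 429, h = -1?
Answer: 2*I*√1045 ≈ 64.653*I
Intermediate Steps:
F = 53 (F = -3 - 4*14*(-1) = -3 - 56*(-1) = -3 + 56 = 53)
I = 482 (I = 53 + 429 = 482)
√(-4662 + I) = √(-4662 + 482) = √(-4180) = 2*I*√1045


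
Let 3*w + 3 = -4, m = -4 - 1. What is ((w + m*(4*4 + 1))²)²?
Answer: 4711998736/81 ≈ 5.8173e+7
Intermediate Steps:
m = -5
w = -7/3 (w = -1 + (⅓)*(-4) = -1 - 4/3 = -7/3 ≈ -2.3333)
((w + m*(4*4 + 1))²)² = ((-7/3 - 5*(4*4 + 1))²)² = ((-7/3 - 5*(16 + 1))²)² = ((-7/3 - 5*17)²)² = ((-7/3 - 85)²)² = ((-262/3)²)² = (68644/9)² = 4711998736/81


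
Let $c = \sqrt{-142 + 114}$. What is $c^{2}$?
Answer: $-28$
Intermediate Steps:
$c = 2 i \sqrt{7}$ ($c = \sqrt{-28} = 2 i \sqrt{7} \approx 5.2915 i$)
$c^{2} = \left(2 i \sqrt{7}\right)^{2} = -28$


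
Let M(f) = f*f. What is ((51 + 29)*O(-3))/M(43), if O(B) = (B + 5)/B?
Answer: -160/5547 ≈ -0.028844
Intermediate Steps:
O(B) = (5 + B)/B
M(f) = f²
((51 + 29)*O(-3))/M(43) = ((51 + 29)*((5 - 3)/(-3)))/(43²) = (80*(-⅓*2))/1849 = (80*(-⅔))*(1/1849) = -160/3*1/1849 = -160/5547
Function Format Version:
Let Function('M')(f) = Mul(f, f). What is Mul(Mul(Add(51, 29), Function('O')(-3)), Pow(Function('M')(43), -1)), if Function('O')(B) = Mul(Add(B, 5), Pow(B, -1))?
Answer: Rational(-160, 5547) ≈ -0.028844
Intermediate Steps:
Function('O')(B) = Mul(Pow(B, -1), Add(5, B)) (Function('O')(B) = Mul(Add(5, B), Pow(B, -1)) = Mul(Pow(B, -1), Add(5, B)))
Function('M')(f) = Pow(f, 2)
Mul(Mul(Add(51, 29), Function('O')(-3)), Pow(Function('M')(43), -1)) = Mul(Mul(Add(51, 29), Mul(Pow(-3, -1), Add(5, -3))), Pow(Pow(43, 2), -1)) = Mul(Mul(80, Mul(Rational(-1, 3), 2)), Pow(1849, -1)) = Mul(Mul(80, Rational(-2, 3)), Rational(1, 1849)) = Mul(Rational(-160, 3), Rational(1, 1849)) = Rational(-160, 5547)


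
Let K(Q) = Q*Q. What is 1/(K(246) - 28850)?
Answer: 1/31666 ≈ 3.1580e-5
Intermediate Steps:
K(Q) = Q²
1/(K(246) - 28850) = 1/(246² - 28850) = 1/(60516 - 28850) = 1/31666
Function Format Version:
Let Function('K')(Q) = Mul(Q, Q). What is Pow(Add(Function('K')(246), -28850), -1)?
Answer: Rational(1, 31666) ≈ 3.1580e-5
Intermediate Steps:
Function('K')(Q) = Pow(Q, 2)
Pow(Add(Function('K')(246), -28850), -1) = Pow(Add(Pow(246, 2), -28850), -1) = Pow(Add(60516, -28850), -1) = Pow(31666, -1) = Rational(1, 31666)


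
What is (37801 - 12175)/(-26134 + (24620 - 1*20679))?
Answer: -25626/22193 ≈ -1.1547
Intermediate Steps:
(37801 - 12175)/(-26134 + (24620 - 1*20679)) = 25626/(-26134 + (24620 - 20679)) = 25626/(-26134 + 3941) = 25626/(-22193) = 25626*(-1/22193) = -25626/22193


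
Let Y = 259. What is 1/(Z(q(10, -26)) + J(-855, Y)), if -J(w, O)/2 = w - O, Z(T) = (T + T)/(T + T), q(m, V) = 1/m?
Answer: 1/2229 ≈ 0.00044863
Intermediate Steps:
Z(T) = 1 (Z(T) = (2*T)/((2*T)) = (2*T)*(1/(2*T)) = 1)
J(w, O) = -2*w + 2*O (J(w, O) = -2*(w - O) = -2*w + 2*O)
1/(Z(q(10, -26)) + J(-855, Y)) = 1/(1 + (-2*(-855) + 2*259)) = 1/(1 + (1710 + 518)) = 1/(1 + 2228) = 1/2229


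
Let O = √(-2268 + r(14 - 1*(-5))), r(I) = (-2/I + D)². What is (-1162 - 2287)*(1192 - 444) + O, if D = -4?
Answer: -2579852 + 6*I*√22574/19 ≈ -2.5799e+6 + 47.446*I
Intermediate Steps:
r(I) = (-4 - 2/I)² (r(I) = (-2/I - 4)² = (-4 - 2/I)²)
O = 6*I*√22574/19 (O = √(-2268 + 4*(1 + 2*(14 - 1*(-5)))²/(14 - 1*(-5))²) = √(-2268 + 4*(1 + 2*(14 + 5))²/(14 + 5)²) = √(-2268 + 4*(1 + 2*19)²/19²) = √(-2268 + 4*(1/361)*(1 + 38)²) = √(-2268 + 4*(1/361)*39²) = √(-2268 + 4*(1/361)*1521) = √(-2268 + 6084/361) = √(-812664/361) = 6*I*√22574/19 ≈ 47.446*I)
(-1162 - 2287)*(1192 - 444) + O = (-1162 - 2287)*(1192 - 444) + 6*I*√22574/19 = -3449*748 + 6*I*√22574/19 = -2579852 + 6*I*√22574/19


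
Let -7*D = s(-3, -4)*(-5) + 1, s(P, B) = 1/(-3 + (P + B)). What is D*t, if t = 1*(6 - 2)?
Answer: -6/7 ≈ -0.85714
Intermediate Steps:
s(P, B) = 1/(-3 + B + P) (s(P, B) = 1/(-3 + (B + P)) = 1/(-3 + B + P))
t = 4 (t = 1*4 = 4)
D = -3/14 (D = -(-5/(-3 - 4 - 3) + 1)/7 = -(-5/(-10) + 1)/7 = -(-⅒*(-5) + 1)/7 = -(½ + 1)/7 = -⅐*3/2 = -3/14 ≈ -0.21429)
D*t = -3/14*4 = -6/7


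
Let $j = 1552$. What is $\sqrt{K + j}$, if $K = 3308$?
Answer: $18 \sqrt{15} \approx 69.714$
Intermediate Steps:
$\sqrt{K + j} = \sqrt{3308 + 1552} = \sqrt{4860} = 18 \sqrt{15}$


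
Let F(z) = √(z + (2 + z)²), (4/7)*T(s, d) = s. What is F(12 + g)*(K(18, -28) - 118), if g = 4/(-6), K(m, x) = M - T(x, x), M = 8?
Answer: -61*√1702/3 ≈ -838.86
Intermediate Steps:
T(s, d) = 7*s/4
K(m, x) = 8 - 7*x/4
g = -⅔ (g = 4*(-⅙) = -⅔ ≈ -0.66667)
F(12 + g)*(K(18, -28) - 118) = √((12 - ⅔) + (2 + (12 - ⅔))²)*((8 - 7/4*(-28)) - 118) = √(34/3 + (2 + 34/3)²)*((8 + 49) - 118) = √(34/3 + (40/3)²)*(57 - 118) = √(34/3 + 1600/9)*(-61) = √(1702/9)*(-61) = (√1702/3)*(-61) = -61*√1702/3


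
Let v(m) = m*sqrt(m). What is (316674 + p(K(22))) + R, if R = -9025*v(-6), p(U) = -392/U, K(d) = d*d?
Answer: 38317456/121 + 54150*I*sqrt(6) ≈ 3.1667e+5 + 1.3264e+5*I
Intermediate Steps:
K(d) = d**2
v(m) = m**(3/2)
R = 54150*I*sqrt(6) (R = -(-54150)*I*sqrt(6) = 54150*I*sqrt(6) ≈ 1.3264e+5*I)
(316674 + p(K(22))) + R = (316674 - 392/(22**2)) + 54150*I*sqrt(6) = (316674 - 392/484) + 54150*I*sqrt(6) = (316674 - 392*1/484) + 54150*I*sqrt(6) = (316674 - 98/121) + 54150*I*sqrt(6) = 38317456/121 + 54150*I*sqrt(6)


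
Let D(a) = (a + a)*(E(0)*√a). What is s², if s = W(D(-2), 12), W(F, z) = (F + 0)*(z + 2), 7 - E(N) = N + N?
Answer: -307328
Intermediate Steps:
E(N) = 7 - 2*N (E(N) = 7 - (N + N) = 7 - 2*N)
D(a) = 14*a^(3/2) (D(a) = (a + a)*((7 - 2*0)*√a) = (2*a)*((7 + 0)*√a) = (2*a)*(7*√a) = 14*a^(3/2))
W(F, z) = F*(2 + z)
s = -392*I*√2 (s = (14*(-2)^(3/2))*(2 + 12) = (14*(-2*I*√2))*14 = -28*I*√2*14 = -392*I*√2 ≈ -554.37*I)
s² = (-392*I*√2)² = -307328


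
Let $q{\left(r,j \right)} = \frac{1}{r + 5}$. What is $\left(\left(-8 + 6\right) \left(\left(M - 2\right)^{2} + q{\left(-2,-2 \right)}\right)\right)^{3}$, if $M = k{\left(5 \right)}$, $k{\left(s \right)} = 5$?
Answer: $- \frac{175616}{27} \approx -6504.3$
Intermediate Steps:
$q{\left(r,j \right)} = \frac{1}{5 + r}$
$M = 5$
$\left(\left(-8 + 6\right) \left(\left(M - 2\right)^{2} + q{\left(-2,-2 \right)}\right)\right)^{3} = \left(\left(-8 + 6\right) \left(\left(5 - 2\right)^{2} + \frac{1}{5 - 2}\right)\right)^{3} = \left(- 2 \left(3^{2} + \frac{1}{3}\right)\right)^{3} = \left(- 2 \left(9 + \frac{1}{3}\right)\right)^{3} = \left(\left(-2\right) \frac{28}{3}\right)^{3} = \left(- \frac{56}{3}\right)^{3} = - \frac{175616}{27}$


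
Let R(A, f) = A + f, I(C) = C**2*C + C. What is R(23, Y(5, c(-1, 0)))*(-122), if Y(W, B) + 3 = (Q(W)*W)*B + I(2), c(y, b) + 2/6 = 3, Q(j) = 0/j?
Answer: -3660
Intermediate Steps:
Q(j) = 0
I(C) = C + C**3 (I(C) = C**3 + C = C + C**3)
c(y, b) = 8/3 (c(y, b) = -1/3 + 3 = 8/3)
Y(W, B) = 7 (Y(W, B) = -3 + ((0*W)*B + (2 + 2**3)) = -3 + (0*B + (2 + 8)) = -3 + (0 + 10) = -3 + 10 = 7)
R(23, Y(5, c(-1, 0)))*(-122) = (23 + 7)*(-122) = 30*(-122) = -3660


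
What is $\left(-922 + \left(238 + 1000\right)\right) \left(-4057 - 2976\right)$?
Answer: $-2222428$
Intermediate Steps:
$\left(-922 + \left(238 + 1000\right)\right) \left(-4057 - 2976\right) = \left(-922 + 1238\right) \left(-7033\right) = 316 \left(-7033\right) = -2222428$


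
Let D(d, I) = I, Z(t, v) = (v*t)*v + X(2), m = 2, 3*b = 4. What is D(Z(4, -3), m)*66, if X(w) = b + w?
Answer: 132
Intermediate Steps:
b = 4/3 (b = (⅓)*4 = 4/3 ≈ 1.3333)
X(w) = 4/3 + w
Z(t, v) = 10/3 + t*v² (Z(t, v) = (v*t)*v + (4/3 + 2) = (t*v)*v + 10/3 = t*v² + 10/3 = 10/3 + t*v²)
D(Z(4, -3), m)*66 = 2*66 = 132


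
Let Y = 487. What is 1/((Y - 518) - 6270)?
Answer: -1/6301 ≈ -0.00015871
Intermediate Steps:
1/((Y - 518) - 6270) = 1/((487 - 518) - 6270) = 1/(-31 - 6270) = 1/(-6301) = -1/6301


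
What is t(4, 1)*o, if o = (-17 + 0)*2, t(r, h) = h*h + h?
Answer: -68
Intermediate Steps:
t(r, h) = h + h**2 (t(r, h) = h**2 + h = h + h**2)
o = -34 (o = -17*2 = -34)
t(4, 1)*o = (1*(1 + 1))*(-34) = (1*2)*(-34) = 2*(-34) = -68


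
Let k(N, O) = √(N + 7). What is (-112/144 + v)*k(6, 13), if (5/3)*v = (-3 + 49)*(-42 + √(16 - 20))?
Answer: √13*(-52199 + 2484*I)/45 ≈ -4182.4 + 199.03*I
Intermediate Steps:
k(N, O) = √(7 + N)
v = -5796/5 + 276*I/5 (v = 3*((-3 + 49)*(-42 + √(16 - 20)))/5 = 3*(46*(-42 + √(-4)))/5 = 3*(46*(-42 + 2*I))/5 = 3*(-1932 + 92*I)/5 = -5796/5 + 276*I/5 ≈ -1159.2 + 55.2*I)
(-112/144 + v)*k(6, 13) = (-112/144 + (-5796/5 + 276*I/5))*√(7 + 6) = (-112*1/144 + (-5796/5 + 276*I/5))*√13 = (-7/9 + (-5796/5 + 276*I/5))*√13 = (-52199/45 + 276*I/5)*√13 = √13*(-52199/45 + 276*I/5)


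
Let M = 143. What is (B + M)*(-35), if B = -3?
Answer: -4900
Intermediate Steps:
(B + M)*(-35) = (-3 + 143)*(-35) = 140*(-35) = -4900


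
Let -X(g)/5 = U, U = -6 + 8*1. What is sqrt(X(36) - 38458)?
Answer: 2*I*sqrt(9617) ≈ 196.13*I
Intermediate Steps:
U = 2 (U = -6 + 8 = 2)
X(g) = -10 (X(g) = -5*2 = -10)
sqrt(X(36) - 38458) = sqrt(-10 - 38458) = sqrt(-38468) = 2*I*sqrt(9617)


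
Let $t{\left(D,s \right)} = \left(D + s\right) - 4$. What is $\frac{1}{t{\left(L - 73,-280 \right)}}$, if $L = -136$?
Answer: $- \frac{1}{493} \approx -0.0020284$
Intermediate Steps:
$t{\left(D,s \right)} = -4 + D + s$
$\frac{1}{t{\left(L - 73,-280 \right)}} = \frac{1}{-4 - 209 - 280} = \frac{1}{-493} = - \frac{1}{493}$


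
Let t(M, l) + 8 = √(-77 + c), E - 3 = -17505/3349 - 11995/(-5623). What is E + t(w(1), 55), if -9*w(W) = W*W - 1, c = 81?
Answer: -114753641/18831427 ≈ -6.0937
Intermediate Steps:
w(W) = ⅑ - W²/9 (w(W) = -(W*W - 1)/9 = -(W² - 1)/9 = -(-1 + W²)/9 = ⅑ - W²/9)
E = -1765079/18831427 (E = 3 + (-17505/3349 - 11995/(-5623)) = 3 + (-17505*1/3349 - 11995*(-1/5623)) = 3 + (-17505/3349 + 11995/5623) = 3 - 58259360/18831427 = -1765079/18831427 ≈ -0.093730)
t(M, l) = -6 (t(M, l) = -8 + √(-77 + 81) = -8 + √4 = -8 + 2 = -6)
E + t(w(1), 55) = -1765079/18831427 - 6 = -114753641/18831427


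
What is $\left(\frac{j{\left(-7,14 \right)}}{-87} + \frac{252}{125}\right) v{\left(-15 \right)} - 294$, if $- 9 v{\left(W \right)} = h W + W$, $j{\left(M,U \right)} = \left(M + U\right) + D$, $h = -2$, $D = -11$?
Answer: $- \frac{1940774}{6525} \approx -297.44$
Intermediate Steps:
$j{\left(M,U \right)} = -11 + M + U$ ($j{\left(M,U \right)} = \left(M + U\right) - 11 = -11 + M + U$)
$v{\left(W \right)} = \frac{W}{9}$ ($v{\left(W \right)} = - \frac{- 2 W + W}{9} = - \frac{\left(-1\right) W}{9} = \frac{W}{9}$)
$\left(\frac{j{\left(-7,14 \right)}}{-87} + \frac{252}{125}\right) v{\left(-15 \right)} - 294 = \left(\frac{-11 - 7 + 14}{-87} + \frac{252}{125}\right) \frac{1}{9} \left(-15\right) - 294 = \left(\left(-4\right) \left(- \frac{1}{87}\right) + 252 \cdot \frac{1}{125}\right) \left(- \frac{5}{3}\right) - 294 = \left(\frac{4}{87} + \frac{252}{125}\right) \left(- \frac{5}{3}\right) - 294 = \frac{22424}{10875} \left(- \frac{5}{3}\right) - 294 = - \frac{22424}{6525} - 294 = - \frac{1940774}{6525}$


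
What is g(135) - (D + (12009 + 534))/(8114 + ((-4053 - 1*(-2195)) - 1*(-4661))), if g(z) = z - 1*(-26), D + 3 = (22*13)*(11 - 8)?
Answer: 581413/3639 ≈ 159.77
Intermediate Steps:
D = 855 (D = -3 + (22*13)*(11 - 8) = -3 + 286*3 = -3 + 858 = 855)
g(z) = 26 + z (g(z) = z + 26 = 26 + z)
g(135) - (D + (12009 + 534))/(8114 + ((-4053 - 1*(-2195)) - 1*(-4661))) = (26 + 135) - (855 + (12009 + 534))/(8114 + ((-4053 - 1*(-2195)) - 1*(-4661))) = 161 - (855 + 12543)/(8114 + ((-4053 + 2195) + 4661)) = 161 - 13398/(8114 + (-1858 + 4661)) = 161 - 13398/(8114 + 2803) = 161 - 13398/10917 = 161 - 1*4466/3639 = 161 - 4466/3639 = 581413/3639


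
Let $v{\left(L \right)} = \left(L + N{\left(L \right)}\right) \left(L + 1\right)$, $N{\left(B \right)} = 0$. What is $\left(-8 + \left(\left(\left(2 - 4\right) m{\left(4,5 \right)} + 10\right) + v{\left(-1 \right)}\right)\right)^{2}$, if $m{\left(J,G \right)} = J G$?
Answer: $1444$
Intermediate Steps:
$m{\left(J,G \right)} = G J$
$v{\left(L \right)} = L \left(1 + L\right)$ ($v{\left(L \right)} = \left(L + 0\right) \left(L + 1\right) = L \left(1 + L\right)$)
$\left(-8 + \left(\left(\left(2 - 4\right) m{\left(4,5 \right)} + 10\right) + v{\left(-1 \right)}\right)\right)^{2} = \left(-8 + \left(\left(\left(2 - 4\right) 5 \cdot 4 + 10\right) - \left(1 - 1\right)\right)\right)^{2} = \left(-8 + \left(\left(\left(-2\right) 20 + 10\right) - 0\right)\right)^{2} = \left(-8 + \left(\left(-40 + 10\right) + 0\right)\right)^{2} = \left(-8 + \left(-30 + 0\right)\right)^{2} = \left(-8 - 30\right)^{2} = \left(-38\right)^{2} = 1444$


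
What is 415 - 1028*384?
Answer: -394337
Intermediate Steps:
415 - 1028*384 = 415 - 394752 = -394337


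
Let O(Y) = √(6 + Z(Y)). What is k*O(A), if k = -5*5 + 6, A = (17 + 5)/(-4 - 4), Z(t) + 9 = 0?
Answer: -19*I*√3 ≈ -32.909*I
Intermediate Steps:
Z(t) = -9 (Z(t) = -9 + 0 = -9)
A = -11/4 (A = 22/(-8) = 22*(-⅛) = -11/4 ≈ -2.7500)
k = -19 (k = -25 + 6 = -19)
O(Y) = I*√3 (O(Y) = √(6 - 9) = √(-3) = I*√3)
k*O(A) = -19*I*√3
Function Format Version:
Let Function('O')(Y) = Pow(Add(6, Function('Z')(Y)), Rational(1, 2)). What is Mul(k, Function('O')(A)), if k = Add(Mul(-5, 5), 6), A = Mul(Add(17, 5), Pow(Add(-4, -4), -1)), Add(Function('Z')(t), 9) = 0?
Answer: Mul(-19, I, Pow(3, Rational(1, 2))) ≈ Mul(-32.909, I)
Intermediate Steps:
Function('Z')(t) = -9 (Function('Z')(t) = Add(-9, 0) = -9)
A = Rational(-11, 4) (A = Mul(22, Pow(-8, -1)) = Mul(22, Rational(-1, 8)) = Rational(-11, 4) ≈ -2.7500)
k = -19 (k = Add(-25, 6) = -19)
Function('O')(Y) = Mul(I, Pow(3, Rational(1, 2))) (Function('O')(Y) = Pow(Add(6, -9), Rational(1, 2)) = Pow(-3, Rational(1, 2)) = Mul(I, Pow(3, Rational(1, 2))))
Mul(k, Function('O')(A)) = Mul(-19, Mul(I, Pow(3, Rational(1, 2)))) = Mul(-19, I, Pow(3, Rational(1, 2)))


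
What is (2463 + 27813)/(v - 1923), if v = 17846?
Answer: 30276/15923 ≈ 1.9014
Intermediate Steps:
(2463 + 27813)/(v - 1923) = (2463 + 27813)/(17846 - 1923) = 30276/15923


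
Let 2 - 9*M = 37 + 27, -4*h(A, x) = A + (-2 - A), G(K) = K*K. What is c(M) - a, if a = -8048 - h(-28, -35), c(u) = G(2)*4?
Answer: 16129/2 ≈ 8064.5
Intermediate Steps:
G(K) = K**2
h(A, x) = 1/2 (h(A, x) = -(A + (-2 - A))/4 = -1/4*(-2) = 1/2)
M = -62/9 (M = 2/9 - (37 + 27)/9 = 2/9 - 1/9*64 = 2/9 - 64/9 = -62/9 ≈ -6.8889)
c(u) = 16 (c(u) = 2**2*4 = 4*4 = 16)
a = -16097/2 (a = -8048 - 1*1/2 = -8048 - 1/2 = -16097/2 ≈ -8048.5)
c(M) - a = 16 - 1*(-16097/2) = 16 + 16097/2 = 16129/2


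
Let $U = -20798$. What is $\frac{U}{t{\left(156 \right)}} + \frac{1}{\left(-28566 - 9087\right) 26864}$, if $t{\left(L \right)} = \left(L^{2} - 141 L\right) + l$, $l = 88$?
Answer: $- \frac{5259347243911}{613986686544} \approx -8.5659$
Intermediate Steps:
$t{\left(L \right)} = 88 + L^{2} - 141 L$ ($t{\left(L \right)} = \left(L^{2} - 141 L\right) + 88 = 88 + L^{2} - 141 L$)
$\frac{U}{t{\left(156 \right)}} + \frac{1}{\left(-28566 - 9087\right) 26864} = - \frac{20798}{88 + 156^{2} - 21996} + \frac{1}{\left(-28566 - 9087\right) 26864} = - \frac{20798}{88 + 24336 - 21996} + \frac{1}{-37653} \cdot \frac{1}{26864} = - \frac{20798}{2428} - \frac{1}{1011510192} = \left(-20798\right) \frac{1}{2428} - \frac{1}{1011510192} = - \frac{10399}{1214} - \frac{1}{1011510192} = - \frac{5259347243911}{613986686544}$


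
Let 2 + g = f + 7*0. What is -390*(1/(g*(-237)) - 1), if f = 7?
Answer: 30836/79 ≈ 390.33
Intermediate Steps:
g = 5 (g = -2 + (7 + 7*0) = -2 + (7 + 0) = -2 + 7 = 5)
-390*(1/(g*(-237)) - 1) = -390*(1/(5*(-237)) - 1) = -390*((⅕)*(-1/237) - 1) = -390*(-1/1185 - 1) = -390*(-1186/1185) = 30836/79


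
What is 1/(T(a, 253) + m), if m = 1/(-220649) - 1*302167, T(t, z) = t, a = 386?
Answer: -220649/66587675870 ≈ -3.3137e-6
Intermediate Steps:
m = -66672846384/220649 (m = -1/220649 - 302167 = -66672846384/220649 ≈ -3.0217e+5)
1/(T(a, 253) + m) = 1/(386 - 66672846384/220649) = 1/(-66587675870/220649) = -220649/66587675870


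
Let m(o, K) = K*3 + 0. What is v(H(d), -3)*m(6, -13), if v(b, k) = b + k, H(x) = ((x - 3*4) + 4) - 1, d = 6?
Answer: 234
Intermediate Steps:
m(o, K) = 3*K (m(o, K) = 3*K + 0 = 3*K)
H(x) = -9 + x (H(x) = ((x - 12) + 4) - 1 = ((-12 + x) + 4) - 1 = (-8 + x) - 1 = -9 + x)
v(H(d), -3)*m(6, -13) = ((-9 + 6) - 3)*(3*(-13)) = (-3 - 3)*(-39) = -6*(-39) = 234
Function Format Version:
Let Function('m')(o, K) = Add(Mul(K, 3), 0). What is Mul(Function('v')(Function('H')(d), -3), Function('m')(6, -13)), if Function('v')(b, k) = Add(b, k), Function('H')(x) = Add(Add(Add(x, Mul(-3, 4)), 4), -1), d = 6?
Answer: 234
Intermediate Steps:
Function('m')(o, K) = Mul(3, K) (Function('m')(o, K) = Add(Mul(3, K), 0) = Mul(3, K))
Function('H')(x) = Add(-9, x) (Function('H')(x) = Add(Add(Add(x, -12), 4), -1) = Add(Add(Add(-12, x), 4), -1) = Add(Add(-8, x), -1) = Add(-9, x))
Mul(Function('v')(Function('H')(d), -3), Function('m')(6, -13)) = Mul(Add(Add(-9, 6), -3), Mul(3, -13)) = Mul(Add(-3, -3), -39) = Mul(-6, -39) = 234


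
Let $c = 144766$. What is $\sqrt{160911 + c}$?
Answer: $\sqrt{305677} \approx 552.88$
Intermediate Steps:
$\sqrt{160911 + c} = \sqrt{160911 + 144766} = \sqrt{305677}$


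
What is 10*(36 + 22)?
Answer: 580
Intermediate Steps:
10*(36 + 22) = 10*58 = 580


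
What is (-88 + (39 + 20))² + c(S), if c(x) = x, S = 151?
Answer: 992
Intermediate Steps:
(-88 + (39 + 20))² + c(S) = (-88 + (39 + 20))² + 151 = (-88 + 59)² + 151 = (-29)² + 151 = 841 + 151 = 992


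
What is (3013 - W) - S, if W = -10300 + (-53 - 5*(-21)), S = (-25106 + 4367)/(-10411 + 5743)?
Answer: 20627203/1556 ≈ 13257.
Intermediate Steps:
S = 6913/1556 (S = -20739/(-4668) = -20739*(-1/4668) = 6913/1556 ≈ 4.4428)
W = -10248 (W = -10300 + (-53 + 105) = -10300 + 52 = -10248)
(3013 - W) - S = (3013 - 1*(-10248)) - 1*6913/1556 = (3013 + 10248) - 6913/1556 = 13261 - 6913/1556 = 20627203/1556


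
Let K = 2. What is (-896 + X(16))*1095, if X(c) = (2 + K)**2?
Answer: -963600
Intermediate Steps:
X(c) = 16 (X(c) = (2 + 2)**2 = 4**2 = 16)
(-896 + X(16))*1095 = (-896 + 16)*1095 = -880*1095 = -963600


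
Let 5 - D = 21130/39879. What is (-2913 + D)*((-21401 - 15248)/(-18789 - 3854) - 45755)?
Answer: 13351573128267088/100331133 ≈ 1.3308e+8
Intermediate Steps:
D = 178265/39879 (D = 5 - 21130/39879 = 178265/39879 ≈ 4.4701)
(-2913 + D)*((-21401 - 15248)/(-18789 - 3854) - 45755) = (-2913 + 178265/39879)*((-21401 - 15248)/(-18789 - 3854) - 45755) = -115989262*(-36649/(-22643) - 45755)/39879 = -115989262*(-36649*(-1/22643) - 45755)/39879 = -115989262*(36649/22643 - 45755)/39879 = -115989262/39879*(-1035993816/22643) = 13351573128267088/100331133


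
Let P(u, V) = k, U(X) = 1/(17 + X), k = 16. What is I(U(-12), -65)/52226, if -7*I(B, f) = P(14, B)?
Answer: -8/182791 ≈ -4.3766e-5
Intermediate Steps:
P(u, V) = 16
I(B, f) = -16/7 (I(B, f) = -⅐*16 = -16/7)
I(U(-12), -65)/52226 = -16/7/52226 = -16/7*1/52226 = -8/182791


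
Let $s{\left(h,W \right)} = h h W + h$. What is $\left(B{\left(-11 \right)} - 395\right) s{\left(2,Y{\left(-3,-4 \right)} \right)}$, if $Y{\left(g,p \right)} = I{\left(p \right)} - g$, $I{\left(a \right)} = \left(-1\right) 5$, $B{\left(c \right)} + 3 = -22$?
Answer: $2520$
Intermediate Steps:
$B{\left(c \right)} = -25$ ($B{\left(c \right)} = -3 - 22 = -25$)
$I{\left(a \right)} = -5$
$Y{\left(g,p \right)} = -5 - g$
$s{\left(h,W \right)} = h + W h^{2}$ ($s{\left(h,W \right)} = h^{2} W + h = W h^{2} + h = h + W h^{2}$)
$\left(B{\left(-11 \right)} - 395\right) s{\left(2,Y{\left(-3,-4 \right)} \right)} = \left(-25 - 395\right) 2 \left(1 + \left(-5 - -3\right) 2\right) = - 420 \cdot 2 \left(1 + \left(-5 + 3\right) 2\right) = - 420 \cdot 2 \left(1 - 4\right) = - 420 \cdot 2 \left(-3\right) = \left(-420\right) \left(-6\right) = 2520$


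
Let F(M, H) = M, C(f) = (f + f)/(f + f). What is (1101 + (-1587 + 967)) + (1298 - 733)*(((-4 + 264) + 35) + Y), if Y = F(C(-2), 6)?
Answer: 167721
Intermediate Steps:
C(f) = 1 (C(f) = (2*f)/((2*f)) = (2*f)*(1/(2*f)) = 1)
Y = 1
(1101 + (-1587 + 967)) + (1298 - 733)*(((-4 + 264) + 35) + Y) = (1101 + (-1587 + 967)) + (1298 - 733)*(((-4 + 264) + 35) + 1) = (1101 - 620) + 565*((260 + 35) + 1) = 481 + 565*(295 + 1) = 481 + 565*296 = 481 + 167240 = 167721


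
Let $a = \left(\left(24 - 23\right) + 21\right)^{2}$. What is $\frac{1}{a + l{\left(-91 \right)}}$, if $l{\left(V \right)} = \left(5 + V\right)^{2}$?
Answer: $\frac{1}{7880} \approx 0.0001269$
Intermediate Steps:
$a = 484$ ($a = \left(1 + 21\right)^{2} = 22^{2} = 484$)
$\frac{1}{a + l{\left(-91 \right)}} = \frac{1}{484 + \left(5 - 91\right)^{2}} = \frac{1}{484 + \left(-86\right)^{2}} = \frac{1}{484 + 7396} = \frac{1}{7880}$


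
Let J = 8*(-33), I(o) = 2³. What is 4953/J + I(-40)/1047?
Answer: -1727893/92136 ≈ -18.754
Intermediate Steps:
I(o) = 8
J = -264
4953/J + I(-40)/1047 = 4953/(-264) + 8/1047 = 4953*(-1/264) + 8*(1/1047) = -1651/88 + 8/1047 = -1727893/92136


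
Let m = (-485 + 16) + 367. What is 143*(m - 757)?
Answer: -122837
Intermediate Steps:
m = -102 (m = -469 + 367 = -102)
143*(m - 757) = 143*(-102 - 757) = 143*(-859) = -122837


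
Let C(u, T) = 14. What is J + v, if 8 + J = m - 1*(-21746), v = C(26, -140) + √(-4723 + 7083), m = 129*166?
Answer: 43166 + 2*√590 ≈ 43215.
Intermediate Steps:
m = 21414
v = 14 + 2*√590 (v = 14 + √(-4723 + 7083) = 14 + √2360 = 14 + 2*√590 ≈ 62.580)
J = 43152 (J = -8 + (21414 - 1*(-21746)) = -8 + (21414 + 21746) = -8 + 43160 = 43152)
J + v = 43152 + (14 + 2*√590) = 43166 + 2*√590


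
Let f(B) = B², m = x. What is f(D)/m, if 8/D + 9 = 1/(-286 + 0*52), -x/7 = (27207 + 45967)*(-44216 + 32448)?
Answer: 327184/2497997387781875 ≈ 1.3098e-10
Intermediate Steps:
x = 6027781424 (x = -7*(27207 + 45967)*(-44216 + 32448) = -512218*(-11768) = -7*(-861111632) = 6027781424)
m = 6027781424
D = -2288/2575 (D = 8/(-9 + 1/(-286 + 0*52)) = 8/(-9 + 1/(-286 + 0)) = 8/(-9 + 1/(-286)) = 8/(-9 - 1/286) = 8/(-2575/286) = 8*(-286/2575) = -2288/2575 ≈ -0.88854)
f(D)/m = (-2288/2575)²/6027781424 = (5234944/6630625)*(1/6027781424) = 327184/2497997387781875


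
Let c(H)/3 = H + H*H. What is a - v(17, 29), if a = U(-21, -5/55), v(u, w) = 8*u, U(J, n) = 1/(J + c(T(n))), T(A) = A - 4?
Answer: -278543/2049 ≈ -135.94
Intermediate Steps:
T(A) = -4 + A
c(H) = 3*H + 3*H² (c(H) = 3*(H + H*H) = 3*(H + H²) = 3*H + 3*H²)
U(J, n) = 1/(J + 3*(-4 + n)*(-3 + n)) (U(J, n) = 1/(J + 3*(-4 + n)*(1 + (-4 + n))) = 1/(J + 3*(-4 + n)*(-3 + n)))
a = 121/2049 (a = 1/(-21 + 3*(-4 - 5/55)*(-3 - 5/55)) = 1/(-21 + 3*(-4 - 5*1/55)*(-3 - 5*1/55)) = 1/(-21 + 3*(-4 - 1/11)*(-3 - 1/11)) = 1/(-21 + 3*(-45/11)*(-34/11)) = 1/(-21 + 4590/121) = 1/(2049/121) = 121/2049 ≈ 0.059053)
a - v(17, 29) = 121/2049 - 8*17 = 121/2049 - 1*136 = 121/2049 - 136 = -278543/2049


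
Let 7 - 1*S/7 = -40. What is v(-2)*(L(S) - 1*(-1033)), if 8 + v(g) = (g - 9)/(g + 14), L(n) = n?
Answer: -24289/2 ≈ -12145.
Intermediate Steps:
S = 329 (S = 49 - 7*(-40) = 49 + 280 = 329)
v(g) = -8 + (-9 + g)/(14 + g) (v(g) = -8 + (g - 9)/(g + 14) = -8 + (-9 + g)/(14 + g))
v(-2)*(L(S) - 1*(-1033)) = ((-121 - 7*(-2))/(14 - 2))*(329 - 1*(-1033)) = ((-121 + 14)/12)*(329 + 1033) = ((1/12)*(-107))*1362 = -107/12*1362 = -24289/2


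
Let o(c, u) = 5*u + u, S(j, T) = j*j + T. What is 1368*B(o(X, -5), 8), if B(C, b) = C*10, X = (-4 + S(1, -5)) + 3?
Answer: -410400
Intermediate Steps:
S(j, T) = T + j² (S(j, T) = j² + T = T + j²)
X = -5 (X = (-4 + (-5 + 1²)) + 3 = (-4 + (-5 + 1)) + 3 = (-4 - 4) + 3 = -8 + 3 = -5)
o(c, u) = 6*u
B(C, b) = 10*C
1368*B(o(X, -5), 8) = 1368*(10*(6*(-5))) = 1368*(10*(-30)) = 1368*(-300) = -410400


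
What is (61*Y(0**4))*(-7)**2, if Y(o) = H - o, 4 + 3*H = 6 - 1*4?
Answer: -5978/3 ≈ -1992.7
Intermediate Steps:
H = -2/3 (H = -4/3 + (6 - 1*4)/3 = -4/3 + (6 - 4)/3 = -4/3 + (1/3)*2 = -4/3 + 2/3 = -2/3 ≈ -0.66667)
Y(o) = -2/3 - o
(61*Y(0**4))*(-7)**2 = (61*(-2/3 - 1*0**4))*(-7)**2 = (61*(-2/3 - 1*0))*49 = (61*(-2/3 + 0))*49 = (61*(-2/3))*49 = -122/3*49 = -5978/3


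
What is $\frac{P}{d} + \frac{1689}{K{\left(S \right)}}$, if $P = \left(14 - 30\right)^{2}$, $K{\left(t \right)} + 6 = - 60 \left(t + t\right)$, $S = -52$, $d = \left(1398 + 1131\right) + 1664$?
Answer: $\frac{2892627}{8713054} \approx 0.33199$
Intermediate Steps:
$d = 4193$ ($d = 2529 + 1664 = 4193$)
$K{\left(t \right)} = -6 - 120 t$ ($K{\left(t \right)} = -6 - 60 \left(t + t\right) = -6 - 60 \cdot 2 t = -6 - 120 t$)
$P = 256$ ($P = \left(-16\right)^{2} = 256$)
$\frac{P}{d} + \frac{1689}{K{\left(S \right)}} = \frac{256}{4193} + \frac{1689}{-6 - -6240} = 256 \cdot \frac{1}{4193} + \frac{1689}{-6 + 6240} = \frac{256}{4193} + \frac{1689}{6234} = \frac{256}{4193} + 1689 \cdot \frac{1}{6234} = \frac{256}{4193} + \frac{563}{2078} = \frac{2892627}{8713054}$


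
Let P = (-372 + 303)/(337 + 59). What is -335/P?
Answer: 44220/23 ≈ 1922.6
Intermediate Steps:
P = -23/132 (P = -69/396 = -69*1/396 = -23/132 ≈ -0.17424)
-335/P = -335/(-23/132) = -335*(-132/23) = 44220/23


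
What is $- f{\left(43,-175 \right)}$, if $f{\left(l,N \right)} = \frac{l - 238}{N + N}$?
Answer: $- \frac{39}{70} \approx -0.55714$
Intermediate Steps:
$f{\left(l,N \right)} = \frac{-238 + l}{2 N}$
$- f{\left(43,-175 \right)} = - \frac{-238 + 43}{2 \left(-175\right)} = - \frac{\left(-1\right) \left(-195\right)}{2 \cdot 175} = \left(-1\right) \frac{39}{70} = - \frac{39}{70}$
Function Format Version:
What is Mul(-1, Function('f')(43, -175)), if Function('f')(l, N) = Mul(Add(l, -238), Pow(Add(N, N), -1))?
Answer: Rational(-39, 70) ≈ -0.55714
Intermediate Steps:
Function('f')(l, N) = Mul(Rational(1, 2), Pow(N, -1), Add(-238, l)) (Function('f')(l, N) = Mul(Add(-238, l), Pow(Mul(2, N), -1)) = Mul(Add(-238, l), Mul(Rational(1, 2), Pow(N, -1))) = Mul(Rational(1, 2), Pow(N, -1), Add(-238, l)))
Mul(-1, Function('f')(43, -175)) = Mul(-1, Mul(Rational(1, 2), Pow(-175, -1), Add(-238, 43))) = Mul(-1, Mul(Rational(1, 2), Rational(-1, 175), -195)) = Mul(-1, Rational(39, 70)) = Rational(-39, 70)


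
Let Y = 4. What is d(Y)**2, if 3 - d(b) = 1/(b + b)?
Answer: 529/64 ≈ 8.2656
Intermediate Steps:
d(b) = 3 - 1/(2*b) (d(b) = 3 - 1/(b + b) = 3 - 1/(2*b))
d(Y)**2 = (3 - 1/2/4)**2 = (3 - 1/2*1/4)**2 = (3 - 1/8)**2 = (23/8)**2 = 529/64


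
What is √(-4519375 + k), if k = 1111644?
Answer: I*√3407731 ≈ 1846.0*I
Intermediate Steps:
√(-4519375 + k) = √(-4519375 + 1111644) = √(-3407731) = I*√3407731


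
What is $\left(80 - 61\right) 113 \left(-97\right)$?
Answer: $-208259$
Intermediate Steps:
$\left(80 - 61\right) 113 \left(-97\right) = 19 \cdot 113 \left(-97\right) = 2147 \left(-97\right) = -208259$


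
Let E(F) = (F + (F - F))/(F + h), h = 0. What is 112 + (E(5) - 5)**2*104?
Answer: 1776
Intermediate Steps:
E(F) = 1 (E(F) = (F + (F - F))/(F + 0) = (F + 0)/F = F/F = 1)
112 + (E(5) - 5)**2*104 = 112 + (1 - 5)**2*104 = 112 + (-4)**2*104 = 112 + 16*104 = 112 + 1664 = 1776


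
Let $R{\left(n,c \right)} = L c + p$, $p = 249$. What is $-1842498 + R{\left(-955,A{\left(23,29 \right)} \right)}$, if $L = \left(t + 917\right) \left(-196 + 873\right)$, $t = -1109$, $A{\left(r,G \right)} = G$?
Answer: $-5611785$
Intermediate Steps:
$L = -129984$ ($L = \left(-1109 + 917\right) \left(-196 + 873\right) = \left(-192\right) 677 = -129984$)
$R{\left(n,c \right)} = 249 - 129984 c$ ($R{\left(n,c \right)} = - 129984 c + 249 = 249 - 129984 c$)
$-1842498 + R{\left(-955,A{\left(23,29 \right)} \right)} = -1842498 + \left(249 - 3769536\right) = -1842498 - 3769287 = -5611785$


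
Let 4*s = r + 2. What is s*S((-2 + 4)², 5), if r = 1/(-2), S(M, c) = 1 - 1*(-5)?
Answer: 9/4 ≈ 2.2500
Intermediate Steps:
S(M, c) = 6 (S(M, c) = 1 + 5 = 6)
r = -½ ≈ -0.50000
s = 3/8 (s = (-½ + 2)/4 = (¼)*(3/2) = 3/8 ≈ 0.37500)
s*S((-2 + 4)², 5) = (3/8)*6 = 9/4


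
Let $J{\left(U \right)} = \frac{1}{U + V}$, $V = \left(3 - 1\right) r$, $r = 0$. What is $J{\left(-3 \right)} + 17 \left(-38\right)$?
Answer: $- \frac{1939}{3} \approx -646.33$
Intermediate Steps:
$V = 0$ ($V = \left(3 - 1\right) 0 = 2 \cdot 0 = 0$)
$J{\left(U \right)} = \frac{1}{U}$ ($J{\left(U \right)} = \frac{1}{U + 0} = \frac{1}{U}$)
$J{\left(-3 \right)} + 17 \left(-38\right) = \frac{1}{-3} + 17 \left(-38\right) = - \frac{1}{3} - 646 = - \frac{1939}{3}$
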